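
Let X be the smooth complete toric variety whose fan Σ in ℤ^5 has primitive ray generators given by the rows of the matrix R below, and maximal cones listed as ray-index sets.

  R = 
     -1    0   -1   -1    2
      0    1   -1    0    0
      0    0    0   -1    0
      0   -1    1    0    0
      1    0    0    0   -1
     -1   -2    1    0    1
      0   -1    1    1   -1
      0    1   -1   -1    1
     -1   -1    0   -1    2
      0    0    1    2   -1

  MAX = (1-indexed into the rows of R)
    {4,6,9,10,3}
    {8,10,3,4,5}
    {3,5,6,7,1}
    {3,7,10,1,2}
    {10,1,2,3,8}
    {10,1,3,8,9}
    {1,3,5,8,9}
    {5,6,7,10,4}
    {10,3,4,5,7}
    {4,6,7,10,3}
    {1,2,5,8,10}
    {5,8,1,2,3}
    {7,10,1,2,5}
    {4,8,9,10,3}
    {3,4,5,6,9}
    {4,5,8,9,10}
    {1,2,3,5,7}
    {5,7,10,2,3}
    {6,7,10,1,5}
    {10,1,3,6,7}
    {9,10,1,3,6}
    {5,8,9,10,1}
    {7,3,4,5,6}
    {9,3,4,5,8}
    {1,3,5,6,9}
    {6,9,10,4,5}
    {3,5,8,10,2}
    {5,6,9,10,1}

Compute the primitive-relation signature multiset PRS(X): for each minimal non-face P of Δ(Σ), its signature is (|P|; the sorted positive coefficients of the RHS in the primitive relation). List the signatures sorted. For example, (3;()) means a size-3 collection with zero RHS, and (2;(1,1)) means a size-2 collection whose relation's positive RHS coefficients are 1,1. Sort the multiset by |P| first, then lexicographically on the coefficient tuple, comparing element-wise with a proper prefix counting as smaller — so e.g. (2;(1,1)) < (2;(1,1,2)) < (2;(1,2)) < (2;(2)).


|primitive collections| = 10. Relations:

  {2,4}:  v_{2} + v_{4} = 0  →  sig = (2;())
  {7,8}:  v_{7} + v_{8} = 0  →  sig = (2;())
  {1,4}:  v_{1} + v_{4} = v_{9}  →  sig = (2;(1))
  {2,9}:  v_{2} + v_{9} = v_{1}  →  sig = (2;(1))
  {6,8}:  v_{6} + v_{8} = v_{9}  →  sig = (2;(1))
  {7,9}:  v_{7} + v_{9} = v_{6}  →  sig = (2;(1))
  {2,6}:  v_{2} + v_{6} = v_{1} + v_{7}  →  sig = (2;(1,1))
  {1,3,5,10}:  v_{1} + v_{3} + v_{5} + v_{10} = 0  →  sig = (4;())
  {3,5,9,10}:  v_{3} + v_{5} + v_{9} + v_{10} = v_{4}  →  sig = (4;(1))
  {3,5,6,10}:  v_{3} + v_{5} + v_{6} + v_{10} = v_{4} + v_{7}  →  sig = (4;(1,1))

Sorted signature multiset PRS(X):
{ (2;()) ×2,  (2;(1)) ×4,  (2;(1,1)),  (4;()),  (4;(1)),  (4;(1,1)) }


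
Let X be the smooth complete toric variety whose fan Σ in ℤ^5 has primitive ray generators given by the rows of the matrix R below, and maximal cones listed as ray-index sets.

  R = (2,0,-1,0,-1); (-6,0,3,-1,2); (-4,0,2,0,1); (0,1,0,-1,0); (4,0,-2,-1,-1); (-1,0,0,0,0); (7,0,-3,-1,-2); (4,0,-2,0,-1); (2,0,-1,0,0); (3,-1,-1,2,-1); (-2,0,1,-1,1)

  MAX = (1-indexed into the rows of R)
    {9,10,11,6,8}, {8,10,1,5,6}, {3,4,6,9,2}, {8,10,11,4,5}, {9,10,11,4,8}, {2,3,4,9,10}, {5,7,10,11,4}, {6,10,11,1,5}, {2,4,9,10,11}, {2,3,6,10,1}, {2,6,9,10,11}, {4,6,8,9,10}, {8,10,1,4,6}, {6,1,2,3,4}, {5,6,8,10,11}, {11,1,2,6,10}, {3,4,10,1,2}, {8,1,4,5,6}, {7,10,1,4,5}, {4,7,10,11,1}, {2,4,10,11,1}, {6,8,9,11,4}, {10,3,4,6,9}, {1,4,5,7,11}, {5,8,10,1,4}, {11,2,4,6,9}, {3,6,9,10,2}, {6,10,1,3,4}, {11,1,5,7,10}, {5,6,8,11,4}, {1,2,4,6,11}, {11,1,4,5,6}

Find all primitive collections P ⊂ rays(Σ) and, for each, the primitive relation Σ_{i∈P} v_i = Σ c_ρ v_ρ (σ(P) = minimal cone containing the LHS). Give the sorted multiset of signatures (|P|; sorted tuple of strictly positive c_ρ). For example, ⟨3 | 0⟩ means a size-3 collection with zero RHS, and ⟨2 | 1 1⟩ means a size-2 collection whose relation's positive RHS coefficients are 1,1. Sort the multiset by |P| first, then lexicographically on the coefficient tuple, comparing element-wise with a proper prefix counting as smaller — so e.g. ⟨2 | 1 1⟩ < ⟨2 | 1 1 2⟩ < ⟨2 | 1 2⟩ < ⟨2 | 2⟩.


Δ(Σ) — 11 vertices, 17 min non-faces:

  • {3,8}:  v_{3} + v_{8} = 0  ⇒ sig = ⟨2 | 0⟩
  • {1,9}:  v_{1} + v_{9} = v_{8}  ⇒ sig = ⟨2 | 1⟩
  • {2,8}:  v_{2} + v_{8} = v_{11}  ⇒ sig = ⟨2 | 1⟩
  • {3,11}:  v_{3} + v_{11} = v_{2}  ⇒ sig = ⟨2 | 1⟩
  • {3,5}:  v_{3} + v_{5} = v_{1} + v_{11}  ⇒ sig = ⟨2 | 1 1⟩
  • {6,7}:  v_{6} + v_{7} = v_{1} + v_{5}  ⇒ sig = ⟨2 | 1 1⟩
  • {7,9}:  v_{7} + v_{9} = v_{4} + v_{5} + v_{8} + v_{10} + v_{11}  ⇒ sig = ⟨2 | 1 1 1 1 1⟩
  • {7,8}:  v_{7} + v_{8} = v_{4} + 2·v_{5} + v_{10}  ⇒ sig = ⟨2 | 1 1 2⟩
  • {3,7}:  v_{3} + v_{7} = 2·v_{1} + v_{4} + v_{10} + 2·v_{11}  ⇒ sig = ⟨2 | 1 1 2 2⟩
  • {2,7}:  v_{2} + v_{7} = 2·v_{1} + v_{4} + v_{10} + 3·v_{11}  ⇒ sig = ⟨2 | 1 1 2 3⟩
  • {2,5}:  v_{2} + v_{5} = v_{1} + 2·v_{11}  ⇒ sig = ⟨2 | 1 2⟩
  • {5,9}:  v_{5} + v_{9} = 2·v_{8} + v_{11}  ⇒ sig = ⟨2 | 1 2⟩
  • {1,8,11}:  v_{1} + v_{8} + v_{11} = v_{5}  ⇒ sig = ⟨3 | 1⟩
  • {4,6,10,11}:  v_{4} + v_{6} + v_{10} + v_{11} = 0  ⇒ sig = ⟨4 | 0⟩
  • {2,4,6,10}:  v_{2} + v_{4} + v_{6} + v_{10} = v_{3}  ⇒ sig = ⟨4 | 1⟩
  • {4,5,6,10}:  v_{4} + v_{5} + v_{6} + v_{10} = v_{1} + v_{8}  ⇒ sig = ⟨4 | 1 1⟩
  • {1,4,5,10,11}:  v_{1} + v_{4} + v_{5} + v_{10} + v_{11} = v_{7}  ⇒ sig = ⟨5 | 1⟩

Signatures (|P|; sorted positive RHS coefficients), sorted:
    ⟨2 | 0⟩
    ⟨2 | 1⟩
    ⟨2 | 1⟩
    ⟨2 | 1⟩
    ⟨2 | 1 1⟩
    ⟨2 | 1 1⟩
    ⟨2 | 1 1 1 1 1⟩
    ⟨2 | 1 1 2⟩
    ⟨2 | 1 1 2 2⟩
    ⟨2 | 1 1 2 3⟩
    ⟨2 | 1 2⟩
    ⟨2 | 1 2⟩
    ⟨3 | 1⟩
    ⟨4 | 0⟩
    ⟨4 | 1⟩
    ⟨4 | 1 1⟩
    ⟨5 | 1⟩


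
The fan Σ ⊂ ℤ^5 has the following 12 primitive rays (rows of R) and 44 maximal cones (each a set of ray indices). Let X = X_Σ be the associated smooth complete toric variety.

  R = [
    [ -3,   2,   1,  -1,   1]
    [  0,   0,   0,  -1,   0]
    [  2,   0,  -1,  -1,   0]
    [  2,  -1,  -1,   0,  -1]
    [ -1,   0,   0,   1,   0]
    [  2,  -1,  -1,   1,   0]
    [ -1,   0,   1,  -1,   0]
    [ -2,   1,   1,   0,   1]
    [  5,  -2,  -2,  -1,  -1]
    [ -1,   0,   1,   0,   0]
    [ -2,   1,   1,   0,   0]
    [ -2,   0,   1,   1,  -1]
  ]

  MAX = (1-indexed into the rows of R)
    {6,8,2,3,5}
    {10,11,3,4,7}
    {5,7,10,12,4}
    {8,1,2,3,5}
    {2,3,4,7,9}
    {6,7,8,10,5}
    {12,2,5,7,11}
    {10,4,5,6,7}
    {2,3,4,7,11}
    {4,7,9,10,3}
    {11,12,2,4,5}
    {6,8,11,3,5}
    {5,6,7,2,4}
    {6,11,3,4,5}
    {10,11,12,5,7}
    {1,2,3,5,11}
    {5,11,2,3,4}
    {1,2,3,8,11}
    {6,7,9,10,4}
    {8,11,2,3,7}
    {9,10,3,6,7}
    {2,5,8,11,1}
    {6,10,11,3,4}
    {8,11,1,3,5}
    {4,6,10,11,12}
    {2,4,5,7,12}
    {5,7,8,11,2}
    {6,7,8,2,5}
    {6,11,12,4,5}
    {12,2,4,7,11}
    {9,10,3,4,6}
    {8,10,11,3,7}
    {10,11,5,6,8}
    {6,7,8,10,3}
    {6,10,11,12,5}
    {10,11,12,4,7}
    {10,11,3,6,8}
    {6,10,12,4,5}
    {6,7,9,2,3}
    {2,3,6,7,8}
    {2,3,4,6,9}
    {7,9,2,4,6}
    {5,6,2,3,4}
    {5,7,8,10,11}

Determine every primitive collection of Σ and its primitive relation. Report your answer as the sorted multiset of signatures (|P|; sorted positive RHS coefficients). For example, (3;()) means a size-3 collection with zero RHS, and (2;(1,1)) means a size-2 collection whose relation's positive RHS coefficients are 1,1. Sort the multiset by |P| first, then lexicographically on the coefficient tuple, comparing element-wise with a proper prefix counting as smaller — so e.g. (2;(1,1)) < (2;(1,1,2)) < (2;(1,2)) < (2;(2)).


Primitive collections (24):

  P = {4,8}:  v_{4} + v_{8} = 0 ; sig = (2;())
  P = {2,10}:  v_{2} + v_{10} = v_{7} ; sig = (2;(1))
  P = {1,9}:  v_{1} + v_{9} = v_{2} + v_{3} ; sig = (2;(1,1))
  P = {3,12}:  v_{3} + v_{12} = v_{4} + v_{11} ; sig = (2;(1,1))
  P = {1,6}:  v_{1} + v_{6} = v_{3} + v_{5} + v_{8} ; sig = (2;(1,1,1))
  P = {1,10}:  v_{1} + v_{10} = v_{2} + v_{8} + v_{11} ; sig = (2;(1,1,1))
  P = {5,9}:  v_{5} + v_{9} = v_{2} + v_{4} + v_{6} ; sig = (2;(1,1,1))
  P = {8,9}:  v_{8} + v_{9} = v_{3} + v_{6} + v_{7} ; sig = (2;(1,1,1))
  P = {8,12}:  v_{8} + v_{12} = v_{5} + v_{10} + v_{11} ; sig = (2;(1,1,1))
  P = {9,11}:  v_{9} + v_{11} = v_{3} + v_{4} + v_{10} ; sig = (2;(1,1,1))
  P = {1,4}:  v_{1} + v_{4} = v_{2} + v_{3} + v_{5} + v_{11} ; sig = (2;(1,1,1,1))
  P = {1,7}:  v_{1} + v_{7} = 2·v_{2} + v_{8} + v_{11} ; sig = (2;(1,1,2))
  P = {1,12}:  v_{1} + v_{12} = v_{2} + v_{5} + 2·v_{11} ; sig = (2;(1,1,2))
  P = {9,12}:  v_{9} + v_{12} = 2·v_{4} + v_{10} ; sig = (2;(1,2))
  P = {2,6,11}:  v_{2} + v_{6} + v_{11} = 0 ; sig = (3;())
  P = {3,5,10}:  v_{3} + v_{5} + v_{10} = 0 ; sig = (3;())
  P = {3,5,7}:  v_{3} + v_{5} + v_{7} = v_{2} ; sig = (3;(1))
  P = {6,7,11}:  v_{6} + v_{7} + v_{11} = v_{10} ; sig = (3;(1))
  P = {2,6,12}:  v_{2} + v_{6} + v_{12} = v_{4} + v_{5} + v_{10} ; sig = (3;(1,1,1))
  P = {6,7,12}:  v_{6} + v_{7} + v_{12} = v_{4} + v_{5} + 2·v_{10} ; sig = (3;(1,1,2))
  P = {3,4,6,7}:  v_{3} + v_{4} + v_{6} + v_{7} = v_{9} ; sig = (4;(1))
  P = {4,5,10,11}:  v_{4} + v_{5} + v_{10} + v_{11} = v_{12} ; sig = (4;(1))
  P = {4,5,7,11}:  v_{4} + v_{5} + v_{7} + v_{11} = v_{2} + v_{12} ; sig = (4;(1,1))
  P = {2,3,5,8,11}:  v_{2} + v_{3} + v_{5} + v_{8} + v_{11} = v_{1} ; sig = (5;(1))

Sorted signature multiset PRS(X):
{ (2;()),  (2;(1)),  (2;(1,1)) ×2,  (2;(1,1,1)) ×6,  (2;(1,1,1,1)),  (2;(1,1,2)) ×2,  (2;(1,2)),  (3;()) ×2,  (3;(1)) ×2,  (3;(1,1,1)),  (3;(1,1,2)),  (4;(1)) ×2,  (4;(1,1)),  (5;(1)) }


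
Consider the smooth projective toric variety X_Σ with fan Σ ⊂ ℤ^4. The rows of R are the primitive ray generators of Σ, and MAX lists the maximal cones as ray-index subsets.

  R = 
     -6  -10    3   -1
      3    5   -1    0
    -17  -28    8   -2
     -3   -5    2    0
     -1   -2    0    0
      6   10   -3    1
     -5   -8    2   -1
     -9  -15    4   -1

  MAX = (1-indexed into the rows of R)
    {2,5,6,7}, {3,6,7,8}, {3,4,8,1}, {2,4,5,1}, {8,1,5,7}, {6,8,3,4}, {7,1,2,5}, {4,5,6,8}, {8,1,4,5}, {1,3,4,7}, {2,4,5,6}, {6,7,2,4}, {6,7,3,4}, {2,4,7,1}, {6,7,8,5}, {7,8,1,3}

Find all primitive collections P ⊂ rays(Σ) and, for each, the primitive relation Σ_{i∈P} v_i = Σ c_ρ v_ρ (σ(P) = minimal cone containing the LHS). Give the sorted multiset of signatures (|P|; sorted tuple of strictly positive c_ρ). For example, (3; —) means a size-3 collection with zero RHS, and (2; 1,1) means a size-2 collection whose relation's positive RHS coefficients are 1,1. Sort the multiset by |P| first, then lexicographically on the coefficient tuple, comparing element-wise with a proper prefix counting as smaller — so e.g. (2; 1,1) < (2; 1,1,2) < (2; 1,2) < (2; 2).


Minimal non-faces — 6 found among 8 rays, 16 max cones:

  {1,6}:  v_{1} + v_{6} = 0  ⟹  sig = (2; —)
  {2,8}:  v_{2} + v_{8} = v_{1}  ⟹  sig = (2; 1)
  {2,3}:  v_{2} + v_{3} = v_{1} + v_{4} + v_{7}  ⟹  sig = (2; 1,1,1)
  {3,5}:  v_{3} + v_{5} = 2·v_{8}  ⟹  sig = (2; 2)
  {4,5,7}:  v_{4} + v_{5} + v_{7} = v_{8}  ⟹  sig = (3; 1)
  {4,7,8}:  v_{4} + v_{7} + v_{8} = v_{3}  ⟹  sig = (3; 1)

Hence PRS(X_Σ) =
    (2; —)
    (2; 1)
    (2; 1,1,1)
    (2; 2)
    (3; 1)
    (3; 1)


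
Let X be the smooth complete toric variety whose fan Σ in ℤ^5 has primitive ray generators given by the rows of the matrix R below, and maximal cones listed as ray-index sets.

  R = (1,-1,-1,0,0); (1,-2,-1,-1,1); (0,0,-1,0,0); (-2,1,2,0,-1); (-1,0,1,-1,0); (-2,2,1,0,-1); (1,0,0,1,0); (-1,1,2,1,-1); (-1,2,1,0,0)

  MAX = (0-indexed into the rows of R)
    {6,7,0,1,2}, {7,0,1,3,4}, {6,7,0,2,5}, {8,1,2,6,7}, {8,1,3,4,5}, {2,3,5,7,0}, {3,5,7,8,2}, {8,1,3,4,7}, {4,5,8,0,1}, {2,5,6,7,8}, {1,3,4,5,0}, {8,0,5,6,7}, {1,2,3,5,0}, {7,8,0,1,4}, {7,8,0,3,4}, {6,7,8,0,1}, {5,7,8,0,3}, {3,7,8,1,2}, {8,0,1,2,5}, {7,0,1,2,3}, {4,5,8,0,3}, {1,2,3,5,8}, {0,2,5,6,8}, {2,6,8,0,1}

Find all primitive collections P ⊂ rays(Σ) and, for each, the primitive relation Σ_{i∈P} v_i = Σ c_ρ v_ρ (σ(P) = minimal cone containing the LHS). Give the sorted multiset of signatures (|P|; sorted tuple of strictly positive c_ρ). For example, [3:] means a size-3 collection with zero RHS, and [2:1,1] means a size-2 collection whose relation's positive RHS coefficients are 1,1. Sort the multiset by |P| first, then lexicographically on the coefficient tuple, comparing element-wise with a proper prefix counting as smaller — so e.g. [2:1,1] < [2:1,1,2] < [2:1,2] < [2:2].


|primitive collections| = 9. Relations:

  • {3,6}:  v_{3} + v_{6} = v_{7} — sig = [2:1]
  • {2,4}:  v_{2} + v_{4} = v_{1} + v_{5} — sig = [2:1,1]
  • {4,6}:  v_{4} + v_{6} = v_{0} + v_{1} + v_{7} + v_{8} — sig = [2:1,1,1,1]
  • {1,5,6}:  v_{1} + v_{5} + v_{6} = 0 — sig = [3:]
  • {1,5,7}:  v_{1} + v_{5} + v_{7} = v_{3} — sig = [3:1]
  • {4,5,7}:  v_{4} + v_{5} + v_{7} = v_{0} + 2·v_{3} + v_{8} — sig = [3:1,1,2]
  • {0,1,3,8}:  v_{0} + v_{1} + v_{3} + v_{8} = v_{4} — sig = [4:1]
  • {0,2,3,8}:  v_{0} + v_{2} + v_{3} + v_{8} = v_{5} — sig = [4:1]
  • {0,2,7,8}:  v_{0} + v_{2} + v_{7} + v_{8} = v_{5} + v_{6} — sig = [4:1,1]

so the primitive-relation signature multiset is
    |P|=2: 3 collections, coeffs (1), (1,1), (1,1,1,1)
    |P|=3: 3 collections, coeffs (), (1), (1,1,2)
    |P|=4: 3 collections, coeffs (1), (1), (1,1)


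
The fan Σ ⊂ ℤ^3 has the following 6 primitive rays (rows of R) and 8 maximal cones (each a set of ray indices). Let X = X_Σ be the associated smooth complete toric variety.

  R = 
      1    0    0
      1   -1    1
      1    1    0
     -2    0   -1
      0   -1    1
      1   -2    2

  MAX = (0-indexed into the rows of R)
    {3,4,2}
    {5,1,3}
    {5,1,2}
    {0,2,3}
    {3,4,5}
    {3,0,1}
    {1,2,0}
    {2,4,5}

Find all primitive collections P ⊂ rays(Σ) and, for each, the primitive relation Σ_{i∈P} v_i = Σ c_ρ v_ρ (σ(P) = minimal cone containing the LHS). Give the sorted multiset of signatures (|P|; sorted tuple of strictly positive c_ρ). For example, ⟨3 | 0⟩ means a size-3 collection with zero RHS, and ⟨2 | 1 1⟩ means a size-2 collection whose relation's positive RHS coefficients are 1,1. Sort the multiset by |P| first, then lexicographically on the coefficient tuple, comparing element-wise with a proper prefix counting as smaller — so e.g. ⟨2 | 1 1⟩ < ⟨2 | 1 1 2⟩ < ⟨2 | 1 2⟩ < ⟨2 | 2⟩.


5 collections generate NE(X_Σ); each relation:

  P = {0,4}:  v_{0} + v_{4} = v_{1}  ⇒ sig = ⟨2 | 1⟩
  P = {1,4}:  v_{1} + v_{4} = v_{5}  ⇒ sig = ⟨2 | 1⟩
  P = {0,5}:  v_{0} + v_{5} = 2·v_{1}  ⇒ sig = ⟨2 | 2⟩
  P = {1,2,3}:  v_{1} + v_{2} + v_{3} = 0  ⇒ sig = ⟨3 | 0⟩
  P = {2,3,5}:  v_{2} + v_{3} + v_{5} = v_{4}  ⇒ sig = ⟨3 | 1⟩

Hence PRS(X_Σ) =
{ ⟨2 | 1⟩ ×2,  ⟨2 | 2⟩,  ⟨3 | 0⟩,  ⟨3 | 1⟩ }


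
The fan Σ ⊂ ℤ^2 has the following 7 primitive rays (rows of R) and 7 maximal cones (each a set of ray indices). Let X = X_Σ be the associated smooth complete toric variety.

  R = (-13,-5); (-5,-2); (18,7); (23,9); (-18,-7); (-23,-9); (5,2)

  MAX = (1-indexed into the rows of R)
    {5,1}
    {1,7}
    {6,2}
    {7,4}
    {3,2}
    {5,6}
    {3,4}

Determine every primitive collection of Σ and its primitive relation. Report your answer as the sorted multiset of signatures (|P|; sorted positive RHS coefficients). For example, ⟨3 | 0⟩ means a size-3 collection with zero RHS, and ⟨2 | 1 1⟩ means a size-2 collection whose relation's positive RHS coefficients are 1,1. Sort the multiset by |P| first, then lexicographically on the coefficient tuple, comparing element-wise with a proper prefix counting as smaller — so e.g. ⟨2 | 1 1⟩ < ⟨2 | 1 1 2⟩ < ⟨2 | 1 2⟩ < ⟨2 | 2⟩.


The 14 primitive collections of Σ (r=7, n=2):

  • {2,7}:  v_{2} + v_{7} = 0  ⇒ sig = ⟨2 | 0⟩
  • {3,5}:  v_{3} + v_{5} = 0  ⇒ sig = ⟨2 | 0⟩
  • {4,6}:  v_{4} + v_{6} = 0  ⇒ sig = ⟨2 | 0⟩
  • {1,2}:  v_{1} + v_{2} = v_{5}  ⇒ sig = ⟨2 | 1⟩
  • {1,3}:  v_{1} + v_{3} = v_{7}  ⇒ sig = ⟨2 | 1⟩
  • {2,4}:  v_{2} + v_{4} = v_{3}  ⇒ sig = ⟨2 | 1⟩
  • {2,5}:  v_{2} + v_{5} = v_{6}  ⇒ sig = ⟨2 | 1⟩
  • {3,6}:  v_{3} + v_{6} = v_{2}  ⇒ sig = ⟨2 | 1⟩
  • {3,7}:  v_{3} + v_{7} = v_{4}  ⇒ sig = ⟨2 | 1⟩
  • {4,5}:  v_{4} + v_{5} = v_{7}  ⇒ sig = ⟨2 | 1⟩
  • {5,7}:  v_{5} + v_{7} = v_{1}  ⇒ sig = ⟨2 | 1⟩
  • {6,7}:  v_{6} + v_{7} = v_{5}  ⇒ sig = ⟨2 | 1⟩
  • {1,4}:  v_{1} + v_{4} = 2·v_{7}  ⇒ sig = ⟨2 | 2⟩
  • {1,6}:  v_{1} + v_{6} = 2·v_{5}  ⇒ sig = ⟨2 | 2⟩

Hence PRS(X_Σ) =
[⟨2 | 0⟩, ⟨2 | 0⟩, ⟨2 | 0⟩, ⟨2 | 1⟩, ⟨2 | 1⟩, ⟨2 | 1⟩, ⟨2 | 1⟩, ⟨2 | 1⟩, ⟨2 | 1⟩, ⟨2 | 1⟩, ⟨2 | 1⟩, ⟨2 | 1⟩, ⟨2 | 2⟩, ⟨2 | 2⟩]


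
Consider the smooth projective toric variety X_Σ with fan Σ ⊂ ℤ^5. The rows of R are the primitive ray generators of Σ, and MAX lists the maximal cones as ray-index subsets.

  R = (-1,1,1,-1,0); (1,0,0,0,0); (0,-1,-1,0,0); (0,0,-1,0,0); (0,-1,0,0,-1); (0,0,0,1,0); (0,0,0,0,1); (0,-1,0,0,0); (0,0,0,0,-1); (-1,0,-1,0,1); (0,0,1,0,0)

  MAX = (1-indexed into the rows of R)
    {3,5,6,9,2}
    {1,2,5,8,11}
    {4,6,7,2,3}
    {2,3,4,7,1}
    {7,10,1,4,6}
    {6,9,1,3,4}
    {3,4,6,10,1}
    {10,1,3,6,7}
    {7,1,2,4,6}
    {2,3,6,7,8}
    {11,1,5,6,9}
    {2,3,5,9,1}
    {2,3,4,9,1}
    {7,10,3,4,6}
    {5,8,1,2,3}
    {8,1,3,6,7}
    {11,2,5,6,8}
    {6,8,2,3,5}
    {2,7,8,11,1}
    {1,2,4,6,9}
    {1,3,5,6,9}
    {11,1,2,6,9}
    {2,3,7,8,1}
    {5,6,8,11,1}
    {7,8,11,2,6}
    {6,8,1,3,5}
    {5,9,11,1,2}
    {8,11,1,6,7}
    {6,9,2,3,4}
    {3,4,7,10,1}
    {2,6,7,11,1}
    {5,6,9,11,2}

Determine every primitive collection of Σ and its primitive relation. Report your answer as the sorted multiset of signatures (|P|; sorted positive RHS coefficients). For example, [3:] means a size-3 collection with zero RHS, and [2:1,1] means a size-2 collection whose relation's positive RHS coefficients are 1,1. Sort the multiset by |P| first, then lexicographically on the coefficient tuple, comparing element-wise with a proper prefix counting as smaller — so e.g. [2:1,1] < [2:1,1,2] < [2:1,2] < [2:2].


Δ(Σ) — 11 vertices, 16 min non-faces:

  {4,11}:  v_{4} + v_{11} = 0  →  sig = [2:]
  {7,9}:  v_{7} + v_{9} = 0  →  sig = [2:]
  {3,11}:  v_{3} + v_{11} = v_{8}  →  sig = [2:1]
  {4,8}:  v_{4} + v_{8} = v_{3}  →  sig = [2:1]
  {5,7}:  v_{5} + v_{7} = v_{8}  →  sig = [2:1]
  {8,9}:  v_{8} + v_{9} = v_{5}  →  sig = [2:1]
  {2,10}:  v_{2} + v_{10} = v_{4} + v_{7}  →  sig = [2:1,1]
  {4,5}:  v_{4} + v_{5} = v_{3} + v_{9}  →  sig = [2:1,1]
  {9,10}:  v_{9} + v_{10} = v_{1} + v_{3} + v_{4} + v_{6}  →  sig = [2:1,1,1,1]
  {10,11}:  v_{10} + v_{11} = v_{1} + v_{3} + v_{6} + v_{7}  →  sig = [2:1,1,1,1]
  {8,10}:  v_{8} + v_{10} = v_{1} + 2·v_{3} + v_{6} + v_{7}  →  sig = [2:1,1,1,2]
  {5,10}:  v_{5} + v_{10} = v_{1} + 2·v_{3} + v_{6}  →  sig = [2:1,1,2]
  {1,2,3,6}:  v_{1} + v_{2} + v_{3} + v_{6} = 0  →  sig = [4:]
  {1,2,6,8}:  v_{1} + v_{2} + v_{6} + v_{8} = v_{11}  →  sig = [4:1]
  {1,2,5,6}:  v_{1} + v_{2} + v_{5} + v_{6} = v_{9} + v_{11}  →  sig = [4:1,1]
  {1,3,4,6,7}:  v_{1} + v_{3} + v_{4} + v_{6} + v_{7} = v_{10}  →  sig = [5:1]

so the primitive-relation signature multiset is
    [2:]
    [2:]
    [2:1]
    [2:1]
    [2:1]
    [2:1]
    [2:1,1]
    [2:1,1]
    [2:1,1,1,1]
    [2:1,1,1,1]
    [2:1,1,1,2]
    [2:1,1,2]
    [4:]
    [4:1]
    [4:1,1]
    [5:1]


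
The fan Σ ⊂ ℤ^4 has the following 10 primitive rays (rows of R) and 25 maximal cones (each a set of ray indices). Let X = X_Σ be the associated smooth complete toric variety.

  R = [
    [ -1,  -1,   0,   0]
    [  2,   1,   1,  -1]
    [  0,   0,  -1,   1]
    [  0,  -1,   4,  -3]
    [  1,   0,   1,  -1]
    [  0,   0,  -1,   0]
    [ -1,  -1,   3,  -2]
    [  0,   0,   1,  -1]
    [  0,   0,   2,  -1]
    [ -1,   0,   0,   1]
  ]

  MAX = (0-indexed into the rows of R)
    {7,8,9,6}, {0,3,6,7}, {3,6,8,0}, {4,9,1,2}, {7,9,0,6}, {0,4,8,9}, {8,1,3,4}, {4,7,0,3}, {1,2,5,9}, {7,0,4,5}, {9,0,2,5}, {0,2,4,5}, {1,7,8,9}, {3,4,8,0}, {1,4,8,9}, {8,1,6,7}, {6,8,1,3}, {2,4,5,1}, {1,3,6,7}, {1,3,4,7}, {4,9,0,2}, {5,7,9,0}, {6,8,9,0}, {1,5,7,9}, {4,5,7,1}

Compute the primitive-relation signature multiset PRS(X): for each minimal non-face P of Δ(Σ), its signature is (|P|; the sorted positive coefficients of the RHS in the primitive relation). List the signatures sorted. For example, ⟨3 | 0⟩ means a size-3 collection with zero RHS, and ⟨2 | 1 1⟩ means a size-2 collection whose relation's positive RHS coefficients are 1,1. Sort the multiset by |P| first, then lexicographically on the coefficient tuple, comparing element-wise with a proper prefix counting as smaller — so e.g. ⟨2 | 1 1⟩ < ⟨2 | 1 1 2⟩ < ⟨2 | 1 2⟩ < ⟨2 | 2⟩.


|primitive collections| = 16. Relations:

  {2,7}:  v_{2} + v_{7} = 0 ; sig = ⟨2 | 0⟩
  {0,1}:  v_{0} + v_{1} = v_{4} ; sig = ⟨2 | 1⟩
  {4,6}:  v_{4} + v_{6} = v_{3} ; sig = ⟨2 | 1⟩
  {5,8}:  v_{5} + v_{8} = v_{7} ; sig = ⟨2 | 1⟩
  {2,6}:  v_{2} + v_{6} = v_{0} + v_{8} ; sig = ⟨2 | 1 1⟩
  {2,8}:  v_{2} + v_{8} = v_{4} + v_{9} ; sig = ⟨2 | 1 1⟩
  {2,3}:  v_{2} + v_{3} = v_{0} + v_{4} + v_{8} ; sig = ⟨2 | 1 1 1⟩
  {3,5}:  v_{3} + v_{5} = v_{0} + v_{4} + 2·v_{7} ; sig = ⟨2 | 1 1 2⟩
  {3,9}:  v_{3} + v_{9} = v_{0} + 2·v_{8} ; sig = ⟨2 | 1 2⟩
  {5,6}:  v_{5} + v_{6} = v_{0} + 2·v_{7} ; sig = ⟨2 | 1 2⟩
  {4,5,9}:  v_{4} + v_{5} + v_{9} = 0 ; sig = ⟨3 | 0⟩
  {0,7,8}:  v_{0} + v_{7} + v_{8} = v_{6} ; sig = ⟨3 | 1⟩
  {4,7,9}:  v_{4} + v_{7} + v_{9} = v_{8} ; sig = ⟨3 | 1⟩
  {4,7,8}:  v_{4} + v_{7} + v_{8} = v_{1} + v_{6} ; sig = ⟨3 | 1 1⟩
  {3,7,8}:  v_{3} + v_{7} + v_{8} = v_{1} + 2·v_{6} ; sig = ⟨3 | 1 2⟩
  {1,6,9}:  v_{1} + v_{6} + v_{9} = 2·v_{8} ; sig = ⟨3 | 2⟩

Signatures (|P|; sorted positive RHS coefficients), sorted:
{ ⟨2 | 0⟩,  ⟨2 | 1⟩ ×3,  ⟨2 | 1 1⟩ ×2,  ⟨2 | 1 1 1⟩,  ⟨2 | 1 1 2⟩,  ⟨2 | 1 2⟩ ×2,  ⟨3 | 0⟩,  ⟨3 | 1⟩ ×2,  ⟨3 | 1 1⟩,  ⟨3 | 1 2⟩,  ⟨3 | 2⟩ }


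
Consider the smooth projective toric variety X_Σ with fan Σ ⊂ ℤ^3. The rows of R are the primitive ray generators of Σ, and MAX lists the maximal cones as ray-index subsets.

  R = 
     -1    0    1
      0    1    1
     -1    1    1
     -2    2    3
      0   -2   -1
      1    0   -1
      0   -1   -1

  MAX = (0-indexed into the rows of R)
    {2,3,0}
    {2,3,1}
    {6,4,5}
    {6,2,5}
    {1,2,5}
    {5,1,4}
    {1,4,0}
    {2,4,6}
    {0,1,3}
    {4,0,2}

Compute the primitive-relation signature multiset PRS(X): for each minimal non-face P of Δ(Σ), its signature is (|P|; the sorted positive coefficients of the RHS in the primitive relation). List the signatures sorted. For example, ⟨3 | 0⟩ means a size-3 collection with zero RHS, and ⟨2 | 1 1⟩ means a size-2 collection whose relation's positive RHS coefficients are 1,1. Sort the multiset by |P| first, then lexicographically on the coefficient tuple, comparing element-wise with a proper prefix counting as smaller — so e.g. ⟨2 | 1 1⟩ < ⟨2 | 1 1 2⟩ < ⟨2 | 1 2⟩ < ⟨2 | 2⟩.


9 collections generate NE(X_Σ); each relation:

  P = {0,5}:  v_{0} + v_{5} = 0  so sig = ⟨2 | 0⟩
  P = {1,6}:  v_{1} + v_{6} = 0  so sig = ⟨2 | 0⟩
  P = {0,6}:  v_{0} + v_{6} = v_{2} + v_{4}  so sig = ⟨2 | 1 1⟩
  P = {3,5}:  v_{3} + v_{5} = v_{1} + v_{2}  so sig = ⟨2 | 1 1⟩
  P = {3,6}:  v_{3} + v_{6} = v_{0} + v_{2}  so sig = ⟨2 | 1 1⟩
  P = {3,4}:  v_{3} + v_{4} = 2·v_{0}  so sig = ⟨2 | 2⟩
  P = {0,1,2}:  v_{0} + v_{1} + v_{2} = v_{3}  so sig = ⟨3 | 1⟩
  P = {1,2,4}:  v_{1} + v_{2} + v_{4} = v_{0}  so sig = ⟨3 | 1⟩
  P = {2,4,5}:  v_{2} + v_{4} + v_{5} = v_{6}  so sig = ⟨3 | 1⟩

Hence PRS(X_Σ) =
    ⟨2 | 0⟩
    ⟨2 | 0⟩
    ⟨2 | 1 1⟩
    ⟨2 | 1 1⟩
    ⟨2 | 1 1⟩
    ⟨2 | 2⟩
    ⟨3 | 1⟩
    ⟨3 | 1⟩
    ⟨3 | 1⟩


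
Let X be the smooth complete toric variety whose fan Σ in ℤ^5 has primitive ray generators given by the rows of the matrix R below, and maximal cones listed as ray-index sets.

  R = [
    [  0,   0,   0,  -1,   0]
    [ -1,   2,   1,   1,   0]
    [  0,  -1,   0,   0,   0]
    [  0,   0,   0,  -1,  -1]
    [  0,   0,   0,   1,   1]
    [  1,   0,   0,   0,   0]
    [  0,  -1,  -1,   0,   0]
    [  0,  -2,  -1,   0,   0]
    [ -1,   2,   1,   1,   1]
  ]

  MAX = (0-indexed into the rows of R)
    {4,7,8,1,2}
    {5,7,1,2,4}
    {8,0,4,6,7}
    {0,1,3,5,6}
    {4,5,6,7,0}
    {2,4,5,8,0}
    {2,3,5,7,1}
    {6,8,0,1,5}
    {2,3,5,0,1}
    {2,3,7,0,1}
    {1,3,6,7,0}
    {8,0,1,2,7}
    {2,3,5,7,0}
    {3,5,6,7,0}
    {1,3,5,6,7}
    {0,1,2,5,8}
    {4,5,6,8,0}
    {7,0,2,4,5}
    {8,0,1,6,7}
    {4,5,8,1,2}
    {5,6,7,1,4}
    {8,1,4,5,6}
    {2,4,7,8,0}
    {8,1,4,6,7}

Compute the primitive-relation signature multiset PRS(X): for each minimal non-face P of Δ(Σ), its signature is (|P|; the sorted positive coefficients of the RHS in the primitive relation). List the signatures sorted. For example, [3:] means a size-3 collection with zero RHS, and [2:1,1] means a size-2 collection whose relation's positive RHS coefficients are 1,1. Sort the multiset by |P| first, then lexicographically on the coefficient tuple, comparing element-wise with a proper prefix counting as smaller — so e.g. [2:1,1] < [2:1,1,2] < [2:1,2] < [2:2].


6 minimal non-faces of Δ(Σ) (on 9 rays):

  • {3,4}:  v_{3} + v_{4} = 0  so sig = [2:]
  • {2,6}:  v_{2} + v_{6} = v_{7}  so sig = [2:1]
  • {3,8}:  v_{3} + v_{8} = v_{0} + v_{1}  so sig = [2:1,1]
  • {0,1,4}:  v_{0} + v_{1} + v_{4} = v_{8}  so sig = [3:1]
  • {5,7,8}:  v_{5} + v_{7} + v_{8} = v_{4}  so sig = [3:1]
  • {0,1,5,7}:  v_{0} + v_{1} + v_{5} + v_{7} = 0  so sig = [4:]

Sorted signature multiset PRS(X):
    [2:]
    [2:1]
    [2:1,1]
    [3:1]
    [3:1]
    [4:]


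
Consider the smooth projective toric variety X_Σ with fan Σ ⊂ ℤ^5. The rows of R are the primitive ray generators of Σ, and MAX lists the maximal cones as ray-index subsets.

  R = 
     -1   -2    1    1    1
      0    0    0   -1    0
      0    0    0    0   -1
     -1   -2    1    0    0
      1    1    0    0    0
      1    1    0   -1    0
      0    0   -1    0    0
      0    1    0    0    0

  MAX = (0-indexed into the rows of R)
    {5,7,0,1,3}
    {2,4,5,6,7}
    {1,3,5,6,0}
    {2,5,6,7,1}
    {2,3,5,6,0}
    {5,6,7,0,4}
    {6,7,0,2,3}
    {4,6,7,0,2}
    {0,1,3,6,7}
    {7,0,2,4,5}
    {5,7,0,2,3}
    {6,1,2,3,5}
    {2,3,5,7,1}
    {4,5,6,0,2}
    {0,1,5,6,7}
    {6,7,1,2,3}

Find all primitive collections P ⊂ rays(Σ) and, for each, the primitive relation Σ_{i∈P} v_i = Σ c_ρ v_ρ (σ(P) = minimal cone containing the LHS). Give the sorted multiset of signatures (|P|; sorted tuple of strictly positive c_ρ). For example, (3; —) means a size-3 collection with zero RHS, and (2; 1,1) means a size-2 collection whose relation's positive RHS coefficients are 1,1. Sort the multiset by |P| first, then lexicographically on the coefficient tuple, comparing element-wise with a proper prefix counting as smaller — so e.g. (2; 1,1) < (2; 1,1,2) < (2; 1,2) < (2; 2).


5 minimal non-faces of Δ(Σ) (on 8 rays):

  {1,4}:  v_{1} + v_{4} = v_{5} — sig = (2; 1)
  {3,4}:  v_{3} + v_{4} = v_{0} + v_{2} + v_{5} — sig = (2; 1,1,1)
  {0,1,2}:  v_{0} + v_{1} + v_{2} = v_{3} — sig = (3; 1)
  {3,5,6,7}:  v_{3} + v_{5} + v_{6} + v_{7} = v_{1} — sig = (4; 1)
  {0,2,5,6,7}:  v_{0} + v_{2} + v_{5} + v_{6} + v_{7} = 0 — sig = (5; —)

Hence PRS(X_Σ) =
[(2; 1), (2; 1,1,1), (3; 1), (4; 1), (5; —)]


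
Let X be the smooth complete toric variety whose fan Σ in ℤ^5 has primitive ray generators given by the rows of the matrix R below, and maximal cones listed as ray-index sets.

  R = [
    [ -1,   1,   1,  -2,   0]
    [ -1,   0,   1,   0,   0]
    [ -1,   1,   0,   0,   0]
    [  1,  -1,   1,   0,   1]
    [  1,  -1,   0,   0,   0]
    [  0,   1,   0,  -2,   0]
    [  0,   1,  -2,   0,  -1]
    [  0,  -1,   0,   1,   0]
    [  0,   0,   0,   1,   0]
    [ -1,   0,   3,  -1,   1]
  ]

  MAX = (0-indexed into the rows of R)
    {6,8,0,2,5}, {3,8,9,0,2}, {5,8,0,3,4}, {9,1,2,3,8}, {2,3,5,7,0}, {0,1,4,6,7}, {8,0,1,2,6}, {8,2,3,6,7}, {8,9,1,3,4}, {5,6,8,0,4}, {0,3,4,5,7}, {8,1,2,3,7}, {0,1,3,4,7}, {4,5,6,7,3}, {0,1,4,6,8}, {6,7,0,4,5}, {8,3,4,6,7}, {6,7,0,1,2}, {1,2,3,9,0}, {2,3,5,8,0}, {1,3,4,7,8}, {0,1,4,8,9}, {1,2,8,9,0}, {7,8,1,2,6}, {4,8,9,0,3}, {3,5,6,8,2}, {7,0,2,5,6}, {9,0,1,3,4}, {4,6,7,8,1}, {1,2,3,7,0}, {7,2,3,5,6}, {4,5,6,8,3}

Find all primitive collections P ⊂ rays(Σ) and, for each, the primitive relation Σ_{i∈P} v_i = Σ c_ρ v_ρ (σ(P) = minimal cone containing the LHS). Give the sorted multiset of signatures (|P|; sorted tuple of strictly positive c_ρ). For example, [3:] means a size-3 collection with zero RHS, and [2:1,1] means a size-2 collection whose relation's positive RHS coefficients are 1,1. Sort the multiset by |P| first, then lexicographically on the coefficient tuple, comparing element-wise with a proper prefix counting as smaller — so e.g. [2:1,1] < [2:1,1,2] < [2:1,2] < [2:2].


10 minimal non-faces of Δ(Σ) (on 10 rays):

  P = {2,4}:  v_{2} + v_{4} = 0  so sig = [2:]
  P = {1,5}:  v_{1} + v_{5} = v_{0}  so sig = [2:1]
  P = {6,9}:  v_{6} + v_{9} = v_{0} + v_{8}  so sig = [2:1,1]
  P = {5,9}:  v_{5} + v_{9} = 2·v_{0} + v_{3} + v_{8}  so sig = [2:1,1,2]
  P = {7,9}:  v_{7} + v_{9} = 2·v_{1} + v_{3}  so sig = [2:1,2]
  P = {1,3,6}:  v_{1} + v_{3} + v_{6} = 0  so sig = [3:]
  P = {5,7,8}:  v_{5} + v_{7} + v_{8} = 0  so sig = [3:]
  P = {0,3,6}:  v_{0} + v_{3} + v_{6} = v_{5}  so sig = [3:1]
  P = {0,7,8}:  v_{0} + v_{7} + v_{8} = v_{1}  so sig = [3:1]
  P = {0,1,3,8}:  v_{0} + v_{1} + v_{3} + v_{8} = v_{9}  so sig = [4:1]

Signatures (|P|; sorted positive RHS coefficients), sorted:
    |P|=2: 5 collections, coeffs (), (1), (1,1), (1,1,2), (1,2)
    |P|=3: 4 collections, coeffs (), (), (1), (1)
    |P|=4: 1 collection, coeffs (1)


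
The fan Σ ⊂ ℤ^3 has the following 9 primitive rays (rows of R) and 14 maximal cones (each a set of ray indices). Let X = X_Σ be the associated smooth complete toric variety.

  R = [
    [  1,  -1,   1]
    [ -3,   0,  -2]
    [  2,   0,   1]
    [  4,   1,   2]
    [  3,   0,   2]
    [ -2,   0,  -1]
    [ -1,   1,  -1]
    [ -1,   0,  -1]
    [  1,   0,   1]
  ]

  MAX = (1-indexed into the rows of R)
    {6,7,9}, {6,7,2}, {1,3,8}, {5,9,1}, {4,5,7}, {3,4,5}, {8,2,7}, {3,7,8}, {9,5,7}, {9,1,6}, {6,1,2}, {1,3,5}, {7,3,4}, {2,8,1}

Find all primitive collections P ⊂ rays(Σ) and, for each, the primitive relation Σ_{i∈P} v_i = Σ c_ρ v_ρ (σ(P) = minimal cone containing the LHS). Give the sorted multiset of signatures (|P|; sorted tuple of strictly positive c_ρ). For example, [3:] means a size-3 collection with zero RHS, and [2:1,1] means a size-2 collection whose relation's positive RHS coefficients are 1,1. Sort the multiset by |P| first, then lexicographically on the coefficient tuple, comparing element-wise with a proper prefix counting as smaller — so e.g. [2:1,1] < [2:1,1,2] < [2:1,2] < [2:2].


|primitive collections| = 16. Relations:

  P={1,7}:  v_{1} + v_{7} = 0  →  sig = [2:]
  P={2,5}:  v_{2} + v_{5} = 0  →  sig = [2:]
  P={3,6}:  v_{3} + v_{6} = 0  →  sig = [2:]
  P={8,9}:  v_{8} + v_{9} = 0  →  sig = [2:]
  P={2,3}:  v_{2} + v_{3} = v_{8}  →  sig = [2:1]
  P={2,9}:  v_{2} + v_{9} = v_{6}  →  sig = [2:1]
  P={3,9}:  v_{3} + v_{9} = v_{5}  →  sig = [2:1]
  P={5,6}:  v_{5} + v_{6} = v_{9}  →  sig = [2:1]
  P={5,8}:  v_{5} + v_{8} = v_{3}  →  sig = [2:1]
  P={6,8}:  v_{6} + v_{8} = v_{2}  →  sig = [2:1]
  P={1,4}:  v_{1} + v_{4} = v_{3} + v_{5}  →  sig = [2:1,1]
  P={2,4}:  v_{2} + v_{4} = v_{3} + v_{7}  →  sig = [2:1,1]
  P={4,6}:  v_{4} + v_{6} = v_{5} + v_{7}  →  sig = [2:1,1]
  P={4,8}:  v_{4} + v_{8} = 2·v_{3} + v_{7}  →  sig = [2:1,2]
  P={4,9}:  v_{4} + v_{9} = 2·v_{5} + v_{7}  →  sig = [2:1,2]
  P={3,5,7}:  v_{3} + v_{5} + v_{7} = v_{4}  →  sig = [3:1]

Hence PRS(X_Σ) =
    [2:]
    [2:]
    [2:]
    [2:]
    [2:1]
    [2:1]
    [2:1]
    [2:1]
    [2:1]
    [2:1]
    [2:1,1]
    [2:1,1]
    [2:1,1]
    [2:1,2]
    [2:1,2]
    [3:1]


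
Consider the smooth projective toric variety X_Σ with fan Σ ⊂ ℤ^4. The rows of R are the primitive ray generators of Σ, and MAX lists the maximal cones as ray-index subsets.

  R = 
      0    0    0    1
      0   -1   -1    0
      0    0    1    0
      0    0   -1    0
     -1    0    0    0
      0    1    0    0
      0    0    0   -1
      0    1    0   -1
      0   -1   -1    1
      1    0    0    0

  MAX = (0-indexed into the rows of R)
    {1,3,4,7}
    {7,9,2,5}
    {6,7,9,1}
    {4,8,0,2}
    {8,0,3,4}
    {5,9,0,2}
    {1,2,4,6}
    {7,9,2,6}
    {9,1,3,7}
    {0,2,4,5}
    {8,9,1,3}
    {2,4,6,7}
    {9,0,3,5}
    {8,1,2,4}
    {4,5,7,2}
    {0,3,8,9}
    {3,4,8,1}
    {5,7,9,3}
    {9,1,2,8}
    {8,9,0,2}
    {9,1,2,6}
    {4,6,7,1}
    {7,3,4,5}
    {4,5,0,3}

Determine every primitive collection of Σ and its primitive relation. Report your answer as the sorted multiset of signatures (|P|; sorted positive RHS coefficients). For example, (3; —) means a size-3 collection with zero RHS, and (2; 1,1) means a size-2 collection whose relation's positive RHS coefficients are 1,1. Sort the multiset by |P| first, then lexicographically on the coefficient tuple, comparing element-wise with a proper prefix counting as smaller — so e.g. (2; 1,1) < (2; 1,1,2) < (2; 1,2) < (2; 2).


12 collections generate NE(X_Σ); each relation:

  P = {0,6}:  v_{0} + v_{6} = 0 ; sig = (2; —)
  P = {2,3}:  v_{2} + v_{3} = 0 ; sig = (2; —)
  P = {4,9}:  v_{4} + v_{9} = 0 ; sig = (2; —)
  P = {0,1}:  v_{0} + v_{1} = v_{8} ; sig = (2; 1)
  P = {0,7}:  v_{0} + v_{7} = v_{5} ; sig = (2; 1)
  P = {1,5}:  v_{1} + v_{5} = v_{3} ; sig = (2; 1)
  P = {5,6}:  v_{5} + v_{6} = v_{7} ; sig = (2; 1)
  P = {6,8}:  v_{6} + v_{8} = v_{1} ; sig = (2; 1)
  P = {7,8}:  v_{7} + v_{8} = v_{3} ; sig = (2; 1)
  P = {3,6}:  v_{3} + v_{6} = v_{1} + v_{7} ; sig = (2; 1,1)
  P = {5,8}:  v_{5} + v_{8} = v_{0} + v_{3} ; sig = (2; 1,1)
  P = {1,2,7}:  v_{1} + v_{2} + v_{7} = v_{6} ; sig = (3; 1)

Sorted signature multiset PRS(X):
{ (2; —) ×3,  (2; 1) ×6,  (2; 1,1) ×2,  (3; 1) }


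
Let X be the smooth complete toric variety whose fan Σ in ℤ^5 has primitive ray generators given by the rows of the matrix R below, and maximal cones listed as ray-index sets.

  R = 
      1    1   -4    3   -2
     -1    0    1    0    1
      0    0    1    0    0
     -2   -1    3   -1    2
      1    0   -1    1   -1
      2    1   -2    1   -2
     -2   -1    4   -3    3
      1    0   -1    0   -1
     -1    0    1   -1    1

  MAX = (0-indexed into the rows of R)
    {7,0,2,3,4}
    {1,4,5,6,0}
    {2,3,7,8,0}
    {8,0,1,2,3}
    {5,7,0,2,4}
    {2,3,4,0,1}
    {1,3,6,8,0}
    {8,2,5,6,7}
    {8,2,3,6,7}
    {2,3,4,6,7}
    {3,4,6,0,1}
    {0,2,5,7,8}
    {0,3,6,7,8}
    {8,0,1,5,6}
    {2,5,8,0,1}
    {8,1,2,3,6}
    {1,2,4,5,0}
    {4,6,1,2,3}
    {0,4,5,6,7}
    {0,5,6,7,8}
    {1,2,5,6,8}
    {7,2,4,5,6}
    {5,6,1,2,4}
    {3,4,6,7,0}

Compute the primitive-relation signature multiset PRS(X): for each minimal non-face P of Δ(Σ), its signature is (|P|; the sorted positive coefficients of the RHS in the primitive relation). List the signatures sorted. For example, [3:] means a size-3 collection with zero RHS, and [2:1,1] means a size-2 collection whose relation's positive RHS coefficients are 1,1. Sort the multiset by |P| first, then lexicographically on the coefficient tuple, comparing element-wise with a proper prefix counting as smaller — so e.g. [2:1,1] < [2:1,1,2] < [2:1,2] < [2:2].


4 collections generate NE(X_Σ); each relation:

  {1,7}:  v_{1} + v_{7} = 0  →  sig = [2:]
  {4,8}:  v_{4} + v_{8} = 0  →  sig = [2:]
  {3,5}:  v_{3} + v_{5} = v_{2}  →  sig = [2:1]
  {0,2,6}:  v_{0} + v_{2} + v_{6} = v_{1}  →  sig = [3:1]

Sorted signature multiset PRS(X):
[[2:], [2:], [2:1], [3:1]]


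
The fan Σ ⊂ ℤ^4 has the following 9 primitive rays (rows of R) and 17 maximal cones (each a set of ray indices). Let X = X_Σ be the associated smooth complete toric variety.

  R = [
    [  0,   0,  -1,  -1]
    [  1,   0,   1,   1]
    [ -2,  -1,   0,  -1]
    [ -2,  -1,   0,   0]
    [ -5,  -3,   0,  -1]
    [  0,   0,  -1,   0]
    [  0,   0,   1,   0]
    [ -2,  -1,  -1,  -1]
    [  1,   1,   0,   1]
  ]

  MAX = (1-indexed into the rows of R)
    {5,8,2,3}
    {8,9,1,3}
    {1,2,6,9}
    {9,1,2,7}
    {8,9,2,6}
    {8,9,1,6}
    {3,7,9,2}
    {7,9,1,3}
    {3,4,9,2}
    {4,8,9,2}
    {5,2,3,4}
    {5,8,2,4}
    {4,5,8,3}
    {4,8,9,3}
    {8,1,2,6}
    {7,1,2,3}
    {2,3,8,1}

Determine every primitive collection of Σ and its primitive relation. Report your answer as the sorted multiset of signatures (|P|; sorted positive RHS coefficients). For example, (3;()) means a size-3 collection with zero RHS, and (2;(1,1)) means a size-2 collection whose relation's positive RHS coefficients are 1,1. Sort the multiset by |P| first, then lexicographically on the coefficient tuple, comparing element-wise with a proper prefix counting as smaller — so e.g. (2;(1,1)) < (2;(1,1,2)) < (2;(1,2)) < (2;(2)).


Δ(Σ) — 9 vertices, 14 min non-faces:

  {6,7}:  v_{6} + v_{7} = 0  so sig = (2;())
  {1,4}:  v_{1} + v_{4} = v_{8}  so sig = (2;(1))
  {3,6}:  v_{3} + v_{6} = v_{8}  so sig = (2;(1))
  {7,8}:  v_{7} + v_{8} = v_{3}  so sig = (2;(1))
  {1,5}:  v_{1} + v_{5} = v_{2} + v_{3} + 2·v_{8}  so sig = (2;(1,1,2))
  {4,6}:  v_{4} + v_{6} = v_{2} + 2·v_{8} + v_{9}  so sig = (2;(1,1,2))
  {4,7}:  v_{4} + v_{7} = v_{2} + 2·v_{3} + v_{9}  so sig = (2;(1,1,2))
  {5,6}:  v_{5} + v_{6} = v_{2} + v_{4} + 2·v_{8}  so sig = (2;(1,1,2))
  {5,7}:  v_{5} + v_{7} = v_{2} + 2·v_{3} + v_{4}  so sig = (2;(1,1,2))
  {5,9}:  v_{5} + v_{9} = 2·v_{4}  so sig = (2;(2))
  {1,2,3,9}:  v_{1} + v_{2} + v_{3} + v_{9} = 0  so sig = (4;())
  {1,2,8,9}:  v_{1} + v_{2} + v_{8} + v_{9} = v_{6}  so sig = (4;(1))
  {2,3,4,8}:  v_{2} + v_{3} + v_{4} + v_{8} = v_{5}  so sig = (4;(1))
  {2,3,8,9}:  v_{2} + v_{3} + v_{8} + v_{9} = v_{4}  so sig = (4;(1))

Signatures (|P|; sorted positive RHS coefficients), sorted:
    (2;())
    (2;(1))
    (2;(1))
    (2;(1))
    (2;(1,1,2))
    (2;(1,1,2))
    (2;(1,1,2))
    (2;(1,1,2))
    (2;(1,1,2))
    (2;(2))
    (4;())
    (4;(1))
    (4;(1))
    (4;(1))


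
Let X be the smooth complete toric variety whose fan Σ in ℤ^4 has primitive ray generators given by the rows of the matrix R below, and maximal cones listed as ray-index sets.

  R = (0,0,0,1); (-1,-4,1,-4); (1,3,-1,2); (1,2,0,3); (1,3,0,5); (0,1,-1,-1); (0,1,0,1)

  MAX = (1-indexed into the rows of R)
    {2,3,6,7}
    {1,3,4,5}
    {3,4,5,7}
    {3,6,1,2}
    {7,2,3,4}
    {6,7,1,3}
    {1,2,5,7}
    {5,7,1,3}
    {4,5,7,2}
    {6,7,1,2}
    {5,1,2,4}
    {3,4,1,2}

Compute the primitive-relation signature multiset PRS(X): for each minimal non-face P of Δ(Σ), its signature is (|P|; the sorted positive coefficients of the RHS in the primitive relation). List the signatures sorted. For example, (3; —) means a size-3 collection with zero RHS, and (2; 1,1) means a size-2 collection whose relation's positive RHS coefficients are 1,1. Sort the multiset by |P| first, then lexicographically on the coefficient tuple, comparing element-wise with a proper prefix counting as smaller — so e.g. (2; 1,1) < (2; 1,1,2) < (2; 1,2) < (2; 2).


Primitive collections (5):

  P = {4,6}:  v_{4} + v_{6} = v_{3}  so sig = (2; 1)
  P = {5,6}:  v_{5} + v_{6} = v_{1} + v_{3} + v_{7}  so sig = (2; 1,1,1)
  P = {1,4,7}:  v_{1} + v_{4} + v_{7} = v_{5}  so sig = (3; 1)
  P = {2,3,5}:  v_{2} + v_{3} + v_{5} = v_{4}  so sig = (3; 1)
  P = {1,2,3,7}:  v_{1} + v_{2} + v_{3} + v_{7} = 0  so sig = (4; —)

Sorted signature multiset PRS(X):
[(2; 1), (2; 1,1,1), (3; 1), (3; 1), (4; —)]


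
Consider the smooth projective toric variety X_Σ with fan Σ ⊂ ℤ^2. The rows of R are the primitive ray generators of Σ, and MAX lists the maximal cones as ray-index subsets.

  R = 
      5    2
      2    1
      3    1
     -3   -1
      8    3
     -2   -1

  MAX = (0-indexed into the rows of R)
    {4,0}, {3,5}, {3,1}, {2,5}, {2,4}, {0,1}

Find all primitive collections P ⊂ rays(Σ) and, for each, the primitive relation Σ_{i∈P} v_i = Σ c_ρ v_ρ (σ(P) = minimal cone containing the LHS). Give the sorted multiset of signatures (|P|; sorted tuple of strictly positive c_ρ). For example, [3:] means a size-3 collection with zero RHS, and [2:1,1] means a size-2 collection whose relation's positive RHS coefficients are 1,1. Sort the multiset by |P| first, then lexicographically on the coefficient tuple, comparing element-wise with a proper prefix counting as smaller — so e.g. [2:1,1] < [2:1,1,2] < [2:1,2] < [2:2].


|primitive collections| = 9. Relations:

  • {1,5}:  v_{1} + v_{5} = 0  ⇒ sig = [2:]
  • {2,3}:  v_{2} + v_{3} = 0  ⇒ sig = [2:]
  • {0,2}:  v_{0} + v_{2} = v_{4}  ⇒ sig = [2:1]
  • {0,3}:  v_{0} + v_{3} = v_{1}  ⇒ sig = [2:1]
  • {0,5}:  v_{0} + v_{5} = v_{2}  ⇒ sig = [2:1]
  • {1,2}:  v_{1} + v_{2} = v_{0}  ⇒ sig = [2:1]
  • {3,4}:  v_{3} + v_{4} = v_{0}  ⇒ sig = [2:1]
  • {1,4}:  v_{1} + v_{4} = 2·v_{0}  ⇒ sig = [2:2]
  • {4,5}:  v_{4} + v_{5} = 2·v_{2}  ⇒ sig = [2:2]

Signatures (|P|; sorted positive RHS coefficients), sorted:
    [2:]
    [2:]
    [2:1]
    [2:1]
    [2:1]
    [2:1]
    [2:1]
    [2:2]
    [2:2]
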